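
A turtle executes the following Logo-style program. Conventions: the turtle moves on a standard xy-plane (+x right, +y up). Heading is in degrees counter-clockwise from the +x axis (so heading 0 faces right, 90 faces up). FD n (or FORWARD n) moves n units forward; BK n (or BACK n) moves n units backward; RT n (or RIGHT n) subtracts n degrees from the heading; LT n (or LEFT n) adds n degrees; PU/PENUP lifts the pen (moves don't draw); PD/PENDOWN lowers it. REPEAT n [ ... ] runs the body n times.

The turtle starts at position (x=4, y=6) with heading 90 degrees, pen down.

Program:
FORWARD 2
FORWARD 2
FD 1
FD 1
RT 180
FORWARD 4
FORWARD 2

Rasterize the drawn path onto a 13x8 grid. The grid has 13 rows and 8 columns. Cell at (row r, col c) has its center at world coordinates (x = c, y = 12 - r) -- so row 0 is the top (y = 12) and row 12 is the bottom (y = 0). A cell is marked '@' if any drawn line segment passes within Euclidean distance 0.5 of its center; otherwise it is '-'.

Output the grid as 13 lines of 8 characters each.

Answer: ----@---
----@---
----@---
----@---
----@---
----@---
----@---
--------
--------
--------
--------
--------
--------

Derivation:
Segment 0: (4,6) -> (4,8)
Segment 1: (4,8) -> (4,10)
Segment 2: (4,10) -> (4,11)
Segment 3: (4,11) -> (4,12)
Segment 4: (4,12) -> (4,8)
Segment 5: (4,8) -> (4,6)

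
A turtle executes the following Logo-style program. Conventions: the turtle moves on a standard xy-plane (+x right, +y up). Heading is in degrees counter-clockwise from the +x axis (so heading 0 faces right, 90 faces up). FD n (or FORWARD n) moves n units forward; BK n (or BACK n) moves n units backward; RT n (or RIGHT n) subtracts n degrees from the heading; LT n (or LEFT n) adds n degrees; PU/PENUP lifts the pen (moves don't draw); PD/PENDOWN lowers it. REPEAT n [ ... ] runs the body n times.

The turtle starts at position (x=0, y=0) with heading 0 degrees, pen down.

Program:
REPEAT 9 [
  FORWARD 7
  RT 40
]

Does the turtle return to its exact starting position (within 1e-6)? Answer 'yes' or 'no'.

Answer: yes

Derivation:
Executing turtle program step by step:
Start: pos=(0,0), heading=0, pen down
REPEAT 9 [
  -- iteration 1/9 --
  FD 7: (0,0) -> (7,0) [heading=0, draw]
  RT 40: heading 0 -> 320
  -- iteration 2/9 --
  FD 7: (7,0) -> (12.362,-4.5) [heading=320, draw]
  RT 40: heading 320 -> 280
  -- iteration 3/9 --
  FD 7: (12.362,-4.5) -> (13.578,-11.393) [heading=280, draw]
  RT 40: heading 280 -> 240
  -- iteration 4/9 --
  FD 7: (13.578,-11.393) -> (10.078,-17.455) [heading=240, draw]
  RT 40: heading 240 -> 200
  -- iteration 5/9 --
  FD 7: (10.078,-17.455) -> (3.5,-19.849) [heading=200, draw]
  RT 40: heading 200 -> 160
  -- iteration 6/9 --
  FD 7: (3.5,-19.849) -> (-3.078,-17.455) [heading=160, draw]
  RT 40: heading 160 -> 120
  -- iteration 7/9 --
  FD 7: (-3.078,-17.455) -> (-6.578,-11.393) [heading=120, draw]
  RT 40: heading 120 -> 80
  -- iteration 8/9 --
  FD 7: (-6.578,-11.393) -> (-5.362,-4.5) [heading=80, draw]
  RT 40: heading 80 -> 40
  -- iteration 9/9 --
  FD 7: (-5.362,-4.5) -> (0,0) [heading=40, draw]
  RT 40: heading 40 -> 0
]
Final: pos=(0,0), heading=0, 9 segment(s) drawn

Start position: (0, 0)
Final position: (0, 0)
Distance = 0; < 1e-6 -> CLOSED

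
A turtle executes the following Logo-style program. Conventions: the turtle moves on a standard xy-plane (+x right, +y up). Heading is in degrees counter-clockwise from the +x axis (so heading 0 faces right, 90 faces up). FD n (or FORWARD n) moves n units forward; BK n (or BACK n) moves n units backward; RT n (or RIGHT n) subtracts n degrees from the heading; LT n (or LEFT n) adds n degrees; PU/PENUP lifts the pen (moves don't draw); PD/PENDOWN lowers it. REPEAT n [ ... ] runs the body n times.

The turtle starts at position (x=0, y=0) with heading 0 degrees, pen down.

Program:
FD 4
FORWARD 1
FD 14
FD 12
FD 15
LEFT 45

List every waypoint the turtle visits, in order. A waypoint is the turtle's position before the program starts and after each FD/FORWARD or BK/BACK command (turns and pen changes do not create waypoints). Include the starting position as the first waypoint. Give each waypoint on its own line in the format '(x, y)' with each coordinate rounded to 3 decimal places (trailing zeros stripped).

Answer: (0, 0)
(4, 0)
(5, 0)
(19, 0)
(31, 0)
(46, 0)

Derivation:
Executing turtle program step by step:
Start: pos=(0,0), heading=0, pen down
FD 4: (0,0) -> (4,0) [heading=0, draw]
FD 1: (4,0) -> (5,0) [heading=0, draw]
FD 14: (5,0) -> (19,0) [heading=0, draw]
FD 12: (19,0) -> (31,0) [heading=0, draw]
FD 15: (31,0) -> (46,0) [heading=0, draw]
LT 45: heading 0 -> 45
Final: pos=(46,0), heading=45, 5 segment(s) drawn
Waypoints (6 total):
(0, 0)
(4, 0)
(5, 0)
(19, 0)
(31, 0)
(46, 0)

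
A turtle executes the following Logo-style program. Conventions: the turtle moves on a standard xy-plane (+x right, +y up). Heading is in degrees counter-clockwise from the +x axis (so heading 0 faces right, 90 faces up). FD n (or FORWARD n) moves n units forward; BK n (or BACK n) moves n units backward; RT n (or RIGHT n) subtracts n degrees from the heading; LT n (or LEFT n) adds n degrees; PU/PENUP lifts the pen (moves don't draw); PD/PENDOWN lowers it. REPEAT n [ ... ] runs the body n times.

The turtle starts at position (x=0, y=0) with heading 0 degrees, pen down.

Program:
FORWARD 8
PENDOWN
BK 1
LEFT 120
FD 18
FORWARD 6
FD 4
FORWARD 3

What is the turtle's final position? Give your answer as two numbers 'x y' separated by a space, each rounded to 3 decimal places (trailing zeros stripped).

Executing turtle program step by step:
Start: pos=(0,0), heading=0, pen down
FD 8: (0,0) -> (8,0) [heading=0, draw]
PD: pen down
BK 1: (8,0) -> (7,0) [heading=0, draw]
LT 120: heading 0 -> 120
FD 18: (7,0) -> (-2,15.588) [heading=120, draw]
FD 6: (-2,15.588) -> (-5,20.785) [heading=120, draw]
FD 4: (-5,20.785) -> (-7,24.249) [heading=120, draw]
FD 3: (-7,24.249) -> (-8.5,26.847) [heading=120, draw]
Final: pos=(-8.5,26.847), heading=120, 6 segment(s) drawn

Answer: -8.5 26.847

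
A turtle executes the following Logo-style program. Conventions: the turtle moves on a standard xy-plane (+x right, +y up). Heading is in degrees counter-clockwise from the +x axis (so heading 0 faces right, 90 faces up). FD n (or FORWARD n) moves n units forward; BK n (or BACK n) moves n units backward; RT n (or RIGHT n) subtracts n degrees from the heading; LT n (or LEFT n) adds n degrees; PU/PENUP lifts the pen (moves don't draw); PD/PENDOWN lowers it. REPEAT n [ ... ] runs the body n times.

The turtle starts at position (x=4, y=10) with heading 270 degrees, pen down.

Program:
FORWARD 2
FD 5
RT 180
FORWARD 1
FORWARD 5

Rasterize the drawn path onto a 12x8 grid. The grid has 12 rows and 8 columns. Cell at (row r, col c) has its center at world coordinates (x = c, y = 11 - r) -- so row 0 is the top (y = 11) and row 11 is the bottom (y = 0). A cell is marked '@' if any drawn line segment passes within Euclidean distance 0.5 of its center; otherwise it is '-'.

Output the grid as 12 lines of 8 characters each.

Segment 0: (4,10) -> (4,8)
Segment 1: (4,8) -> (4,3)
Segment 2: (4,3) -> (4,4)
Segment 3: (4,4) -> (4,9)

Answer: --------
----@---
----@---
----@---
----@---
----@---
----@---
----@---
----@---
--------
--------
--------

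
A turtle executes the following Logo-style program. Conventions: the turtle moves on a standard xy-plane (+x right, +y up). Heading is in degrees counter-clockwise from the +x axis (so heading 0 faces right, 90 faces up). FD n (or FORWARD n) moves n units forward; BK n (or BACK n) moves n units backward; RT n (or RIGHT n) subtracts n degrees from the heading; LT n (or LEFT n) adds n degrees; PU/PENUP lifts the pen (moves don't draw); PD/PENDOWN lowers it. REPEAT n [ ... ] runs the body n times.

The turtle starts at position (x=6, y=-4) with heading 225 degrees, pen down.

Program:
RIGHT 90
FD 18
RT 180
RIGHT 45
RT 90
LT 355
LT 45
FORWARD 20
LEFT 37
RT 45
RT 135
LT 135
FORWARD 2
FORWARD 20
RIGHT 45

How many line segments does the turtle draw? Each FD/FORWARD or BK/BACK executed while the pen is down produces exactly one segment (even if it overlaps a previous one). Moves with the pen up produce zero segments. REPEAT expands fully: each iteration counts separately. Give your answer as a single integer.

Answer: 4

Derivation:
Executing turtle program step by step:
Start: pos=(6,-4), heading=225, pen down
RT 90: heading 225 -> 135
FD 18: (6,-4) -> (-6.728,8.728) [heading=135, draw]
RT 180: heading 135 -> 315
RT 45: heading 315 -> 270
RT 90: heading 270 -> 180
LT 355: heading 180 -> 175
LT 45: heading 175 -> 220
FD 20: (-6.728,8.728) -> (-22.049,-4.128) [heading=220, draw]
LT 37: heading 220 -> 257
RT 45: heading 257 -> 212
RT 135: heading 212 -> 77
LT 135: heading 77 -> 212
FD 2: (-22.049,-4.128) -> (-23.745,-5.188) [heading=212, draw]
FD 20: (-23.745,-5.188) -> (-40.706,-15.786) [heading=212, draw]
RT 45: heading 212 -> 167
Final: pos=(-40.706,-15.786), heading=167, 4 segment(s) drawn
Segments drawn: 4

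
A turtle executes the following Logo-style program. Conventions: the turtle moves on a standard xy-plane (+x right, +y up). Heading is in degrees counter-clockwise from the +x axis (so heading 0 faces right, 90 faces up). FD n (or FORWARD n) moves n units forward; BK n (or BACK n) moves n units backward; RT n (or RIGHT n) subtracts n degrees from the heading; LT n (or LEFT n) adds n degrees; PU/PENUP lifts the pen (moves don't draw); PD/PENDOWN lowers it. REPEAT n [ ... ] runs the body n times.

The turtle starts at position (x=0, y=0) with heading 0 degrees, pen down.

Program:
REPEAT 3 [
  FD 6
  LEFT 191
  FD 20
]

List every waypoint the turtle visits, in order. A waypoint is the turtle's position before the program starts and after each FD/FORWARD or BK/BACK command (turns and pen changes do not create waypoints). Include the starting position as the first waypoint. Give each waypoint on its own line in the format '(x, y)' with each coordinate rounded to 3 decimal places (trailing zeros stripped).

Answer: (0, 0)
(6, 0)
(-13.633, -3.816)
(-19.522, -4.961)
(-0.979, 2.531)
(4.584, 4.779)
(-12.189, -6.114)

Derivation:
Executing turtle program step by step:
Start: pos=(0,0), heading=0, pen down
REPEAT 3 [
  -- iteration 1/3 --
  FD 6: (0,0) -> (6,0) [heading=0, draw]
  LT 191: heading 0 -> 191
  FD 20: (6,0) -> (-13.633,-3.816) [heading=191, draw]
  -- iteration 2/3 --
  FD 6: (-13.633,-3.816) -> (-19.522,-4.961) [heading=191, draw]
  LT 191: heading 191 -> 22
  FD 20: (-19.522,-4.961) -> (-0.979,2.531) [heading=22, draw]
  -- iteration 3/3 --
  FD 6: (-0.979,2.531) -> (4.584,4.779) [heading=22, draw]
  LT 191: heading 22 -> 213
  FD 20: (4.584,4.779) -> (-12.189,-6.114) [heading=213, draw]
]
Final: pos=(-12.189,-6.114), heading=213, 6 segment(s) drawn
Waypoints (7 total):
(0, 0)
(6, 0)
(-13.633, -3.816)
(-19.522, -4.961)
(-0.979, 2.531)
(4.584, 4.779)
(-12.189, -6.114)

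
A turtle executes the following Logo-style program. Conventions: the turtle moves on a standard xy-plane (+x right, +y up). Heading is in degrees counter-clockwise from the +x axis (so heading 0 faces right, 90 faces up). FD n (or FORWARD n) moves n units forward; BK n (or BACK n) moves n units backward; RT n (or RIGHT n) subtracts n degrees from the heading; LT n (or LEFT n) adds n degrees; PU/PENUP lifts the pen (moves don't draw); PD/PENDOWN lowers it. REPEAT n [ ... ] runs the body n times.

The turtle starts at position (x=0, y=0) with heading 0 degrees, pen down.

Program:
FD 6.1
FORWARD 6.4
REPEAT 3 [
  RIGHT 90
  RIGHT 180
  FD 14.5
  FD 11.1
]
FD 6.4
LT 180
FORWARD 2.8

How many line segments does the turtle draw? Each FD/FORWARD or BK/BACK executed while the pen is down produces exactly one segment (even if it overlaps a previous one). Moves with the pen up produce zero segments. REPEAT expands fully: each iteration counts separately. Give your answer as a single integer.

Executing turtle program step by step:
Start: pos=(0,0), heading=0, pen down
FD 6.1: (0,0) -> (6.1,0) [heading=0, draw]
FD 6.4: (6.1,0) -> (12.5,0) [heading=0, draw]
REPEAT 3 [
  -- iteration 1/3 --
  RT 90: heading 0 -> 270
  RT 180: heading 270 -> 90
  FD 14.5: (12.5,0) -> (12.5,14.5) [heading=90, draw]
  FD 11.1: (12.5,14.5) -> (12.5,25.6) [heading=90, draw]
  -- iteration 2/3 --
  RT 90: heading 90 -> 0
  RT 180: heading 0 -> 180
  FD 14.5: (12.5,25.6) -> (-2,25.6) [heading=180, draw]
  FD 11.1: (-2,25.6) -> (-13.1,25.6) [heading=180, draw]
  -- iteration 3/3 --
  RT 90: heading 180 -> 90
  RT 180: heading 90 -> 270
  FD 14.5: (-13.1,25.6) -> (-13.1,11.1) [heading=270, draw]
  FD 11.1: (-13.1,11.1) -> (-13.1,0) [heading=270, draw]
]
FD 6.4: (-13.1,0) -> (-13.1,-6.4) [heading=270, draw]
LT 180: heading 270 -> 90
FD 2.8: (-13.1,-6.4) -> (-13.1,-3.6) [heading=90, draw]
Final: pos=(-13.1,-3.6), heading=90, 10 segment(s) drawn
Segments drawn: 10

Answer: 10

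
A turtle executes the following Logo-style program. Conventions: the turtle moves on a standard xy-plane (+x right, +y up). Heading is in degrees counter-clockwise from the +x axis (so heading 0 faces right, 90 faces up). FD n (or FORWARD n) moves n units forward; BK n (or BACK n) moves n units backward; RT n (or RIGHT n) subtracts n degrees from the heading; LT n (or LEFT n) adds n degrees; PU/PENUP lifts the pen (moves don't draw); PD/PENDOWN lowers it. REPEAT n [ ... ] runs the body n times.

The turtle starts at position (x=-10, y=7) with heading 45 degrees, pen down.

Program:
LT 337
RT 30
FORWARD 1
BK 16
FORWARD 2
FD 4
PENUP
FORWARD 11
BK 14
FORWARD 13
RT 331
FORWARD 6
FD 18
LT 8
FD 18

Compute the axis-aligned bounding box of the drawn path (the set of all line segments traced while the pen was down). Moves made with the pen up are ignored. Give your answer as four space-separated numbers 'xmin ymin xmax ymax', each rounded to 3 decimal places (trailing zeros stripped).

Executing turtle program step by step:
Start: pos=(-10,7), heading=45, pen down
LT 337: heading 45 -> 22
RT 30: heading 22 -> 352
FD 1: (-10,7) -> (-9.01,6.861) [heading=352, draw]
BK 16: (-9.01,6.861) -> (-24.854,9.088) [heading=352, draw]
FD 2: (-24.854,9.088) -> (-22.873,8.809) [heading=352, draw]
FD 4: (-22.873,8.809) -> (-18.912,8.253) [heading=352, draw]
PU: pen up
FD 11: (-18.912,8.253) -> (-8.019,6.722) [heading=352, move]
BK 14: (-8.019,6.722) -> (-21.883,8.67) [heading=352, move]
FD 13: (-21.883,8.67) -> (-9.01,6.861) [heading=352, move]
RT 331: heading 352 -> 21
FD 6: (-9.01,6.861) -> (-3.408,9.011) [heading=21, move]
FD 18: (-3.408,9.011) -> (13.396,15.462) [heading=21, move]
LT 8: heading 21 -> 29
FD 18: (13.396,15.462) -> (29.139,24.188) [heading=29, move]
Final: pos=(29.139,24.188), heading=29, 4 segment(s) drawn

Segment endpoints: x in {-24.854, -22.873, -18.912, -10, -9.01}, y in {6.861, 7, 8.253, 8.809, 9.088}
xmin=-24.854, ymin=6.861, xmax=-9.01, ymax=9.088

Answer: -24.854 6.861 -9.01 9.088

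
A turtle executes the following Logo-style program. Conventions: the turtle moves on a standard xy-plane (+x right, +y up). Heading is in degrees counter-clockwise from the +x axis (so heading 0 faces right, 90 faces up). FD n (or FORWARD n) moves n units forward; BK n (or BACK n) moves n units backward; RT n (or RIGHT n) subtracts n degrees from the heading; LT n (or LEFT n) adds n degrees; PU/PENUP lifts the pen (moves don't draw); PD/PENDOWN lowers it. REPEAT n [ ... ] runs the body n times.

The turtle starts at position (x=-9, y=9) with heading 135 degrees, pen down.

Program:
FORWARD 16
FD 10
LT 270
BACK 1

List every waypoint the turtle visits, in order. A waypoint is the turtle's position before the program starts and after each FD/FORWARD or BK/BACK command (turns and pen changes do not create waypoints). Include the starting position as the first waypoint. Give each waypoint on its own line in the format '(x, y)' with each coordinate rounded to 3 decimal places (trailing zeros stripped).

Answer: (-9, 9)
(-20.314, 20.314)
(-27.385, 27.385)
(-28.092, 26.678)

Derivation:
Executing turtle program step by step:
Start: pos=(-9,9), heading=135, pen down
FD 16: (-9,9) -> (-20.314,20.314) [heading=135, draw]
FD 10: (-20.314,20.314) -> (-27.385,27.385) [heading=135, draw]
LT 270: heading 135 -> 45
BK 1: (-27.385,27.385) -> (-28.092,26.678) [heading=45, draw]
Final: pos=(-28.092,26.678), heading=45, 3 segment(s) drawn
Waypoints (4 total):
(-9, 9)
(-20.314, 20.314)
(-27.385, 27.385)
(-28.092, 26.678)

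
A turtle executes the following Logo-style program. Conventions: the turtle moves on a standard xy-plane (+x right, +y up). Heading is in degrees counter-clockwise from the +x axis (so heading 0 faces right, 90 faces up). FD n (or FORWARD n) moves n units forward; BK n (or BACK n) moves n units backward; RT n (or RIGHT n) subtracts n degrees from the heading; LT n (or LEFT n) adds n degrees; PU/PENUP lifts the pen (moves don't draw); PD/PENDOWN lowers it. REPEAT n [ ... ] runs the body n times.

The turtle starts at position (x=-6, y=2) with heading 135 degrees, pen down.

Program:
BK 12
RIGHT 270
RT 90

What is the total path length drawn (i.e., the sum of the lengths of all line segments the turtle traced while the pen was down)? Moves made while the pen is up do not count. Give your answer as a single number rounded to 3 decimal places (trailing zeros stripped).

Executing turtle program step by step:
Start: pos=(-6,2), heading=135, pen down
BK 12: (-6,2) -> (2.485,-6.485) [heading=135, draw]
RT 270: heading 135 -> 225
RT 90: heading 225 -> 135
Final: pos=(2.485,-6.485), heading=135, 1 segment(s) drawn

Segment lengths:
  seg 1: (-6,2) -> (2.485,-6.485), length = 12
Total = 12

Answer: 12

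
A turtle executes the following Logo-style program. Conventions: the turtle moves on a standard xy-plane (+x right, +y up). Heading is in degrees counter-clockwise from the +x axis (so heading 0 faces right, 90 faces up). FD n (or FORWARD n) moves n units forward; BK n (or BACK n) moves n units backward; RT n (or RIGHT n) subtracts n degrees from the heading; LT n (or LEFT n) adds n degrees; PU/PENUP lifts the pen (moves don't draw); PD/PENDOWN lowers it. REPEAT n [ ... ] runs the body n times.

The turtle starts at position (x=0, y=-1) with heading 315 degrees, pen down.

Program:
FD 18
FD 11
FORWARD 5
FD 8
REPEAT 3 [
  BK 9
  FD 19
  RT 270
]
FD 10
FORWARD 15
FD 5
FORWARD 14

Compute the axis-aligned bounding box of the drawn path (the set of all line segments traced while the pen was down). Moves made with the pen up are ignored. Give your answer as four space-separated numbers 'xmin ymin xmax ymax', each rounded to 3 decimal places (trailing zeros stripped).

Executing turtle program step by step:
Start: pos=(0,-1), heading=315, pen down
FD 18: (0,-1) -> (12.728,-13.728) [heading=315, draw]
FD 11: (12.728,-13.728) -> (20.506,-21.506) [heading=315, draw]
FD 5: (20.506,-21.506) -> (24.042,-25.042) [heading=315, draw]
FD 8: (24.042,-25.042) -> (29.698,-30.698) [heading=315, draw]
REPEAT 3 [
  -- iteration 1/3 --
  BK 9: (29.698,-30.698) -> (23.335,-24.335) [heading=315, draw]
  FD 19: (23.335,-24.335) -> (36.77,-37.77) [heading=315, draw]
  RT 270: heading 315 -> 45
  -- iteration 2/3 --
  BK 9: (36.77,-37.77) -> (30.406,-44.134) [heading=45, draw]
  FD 19: (30.406,-44.134) -> (43.841,-30.698) [heading=45, draw]
  RT 270: heading 45 -> 135
  -- iteration 3/3 --
  BK 9: (43.841,-30.698) -> (50.205,-37.062) [heading=135, draw]
  FD 19: (50.205,-37.062) -> (36.77,-23.627) [heading=135, draw]
  RT 270: heading 135 -> 225
]
FD 10: (36.77,-23.627) -> (29.698,-30.698) [heading=225, draw]
FD 15: (29.698,-30.698) -> (19.092,-41.305) [heading=225, draw]
FD 5: (19.092,-41.305) -> (15.556,-44.841) [heading=225, draw]
FD 14: (15.556,-44.841) -> (5.657,-54.74) [heading=225, draw]
Final: pos=(5.657,-54.74), heading=225, 14 segment(s) drawn

Segment endpoints: x in {0, 5.657, 12.728, 15.556, 19.092, 20.506, 23.335, 24.042, 29.698, 29.698, 30.406, 36.77, 43.841, 50.205}, y in {-54.74, -44.841, -44.134, -41.305, -37.77, -37.062, -30.698, -30.698, -25.042, -24.335, -23.627, -21.506, -13.728, -1}
xmin=0, ymin=-54.74, xmax=50.205, ymax=-1

Answer: 0 -54.74 50.205 -1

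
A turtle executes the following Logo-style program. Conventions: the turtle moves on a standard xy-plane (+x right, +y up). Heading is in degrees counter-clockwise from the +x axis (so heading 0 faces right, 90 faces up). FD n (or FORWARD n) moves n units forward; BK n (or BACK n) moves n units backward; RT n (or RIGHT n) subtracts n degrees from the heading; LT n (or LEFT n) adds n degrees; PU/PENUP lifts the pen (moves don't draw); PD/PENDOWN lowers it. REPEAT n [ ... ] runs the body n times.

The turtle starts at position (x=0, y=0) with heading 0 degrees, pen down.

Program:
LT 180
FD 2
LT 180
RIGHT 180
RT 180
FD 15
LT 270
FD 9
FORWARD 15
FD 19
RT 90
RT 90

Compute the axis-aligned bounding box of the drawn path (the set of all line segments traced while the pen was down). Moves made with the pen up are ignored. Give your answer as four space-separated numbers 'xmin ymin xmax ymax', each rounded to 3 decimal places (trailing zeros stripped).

Executing turtle program step by step:
Start: pos=(0,0), heading=0, pen down
LT 180: heading 0 -> 180
FD 2: (0,0) -> (-2,0) [heading=180, draw]
LT 180: heading 180 -> 0
RT 180: heading 0 -> 180
RT 180: heading 180 -> 0
FD 15: (-2,0) -> (13,0) [heading=0, draw]
LT 270: heading 0 -> 270
FD 9: (13,0) -> (13,-9) [heading=270, draw]
FD 15: (13,-9) -> (13,-24) [heading=270, draw]
FD 19: (13,-24) -> (13,-43) [heading=270, draw]
RT 90: heading 270 -> 180
RT 90: heading 180 -> 90
Final: pos=(13,-43), heading=90, 5 segment(s) drawn

Segment endpoints: x in {-2, 0, 13, 13, 13, 13}, y in {-43, -24, -9, 0, 0}
xmin=-2, ymin=-43, xmax=13, ymax=0

Answer: -2 -43 13 0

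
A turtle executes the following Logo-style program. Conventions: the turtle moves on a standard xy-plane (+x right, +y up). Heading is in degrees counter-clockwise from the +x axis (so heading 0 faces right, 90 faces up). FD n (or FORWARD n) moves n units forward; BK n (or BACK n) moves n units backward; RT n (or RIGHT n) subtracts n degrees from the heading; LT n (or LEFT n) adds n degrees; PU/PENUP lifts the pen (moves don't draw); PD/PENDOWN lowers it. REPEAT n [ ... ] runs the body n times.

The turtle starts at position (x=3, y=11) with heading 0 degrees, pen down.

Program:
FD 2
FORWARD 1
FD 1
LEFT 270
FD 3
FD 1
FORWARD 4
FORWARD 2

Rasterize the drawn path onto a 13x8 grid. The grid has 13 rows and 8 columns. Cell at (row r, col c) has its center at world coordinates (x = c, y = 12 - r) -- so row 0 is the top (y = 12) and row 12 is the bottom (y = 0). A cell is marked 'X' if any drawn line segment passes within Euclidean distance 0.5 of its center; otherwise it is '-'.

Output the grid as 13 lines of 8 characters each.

Answer: --------
---XXXXX
-------X
-------X
-------X
-------X
-------X
-------X
-------X
-------X
-------X
-------X
--------

Derivation:
Segment 0: (3,11) -> (5,11)
Segment 1: (5,11) -> (6,11)
Segment 2: (6,11) -> (7,11)
Segment 3: (7,11) -> (7,8)
Segment 4: (7,8) -> (7,7)
Segment 5: (7,7) -> (7,3)
Segment 6: (7,3) -> (7,1)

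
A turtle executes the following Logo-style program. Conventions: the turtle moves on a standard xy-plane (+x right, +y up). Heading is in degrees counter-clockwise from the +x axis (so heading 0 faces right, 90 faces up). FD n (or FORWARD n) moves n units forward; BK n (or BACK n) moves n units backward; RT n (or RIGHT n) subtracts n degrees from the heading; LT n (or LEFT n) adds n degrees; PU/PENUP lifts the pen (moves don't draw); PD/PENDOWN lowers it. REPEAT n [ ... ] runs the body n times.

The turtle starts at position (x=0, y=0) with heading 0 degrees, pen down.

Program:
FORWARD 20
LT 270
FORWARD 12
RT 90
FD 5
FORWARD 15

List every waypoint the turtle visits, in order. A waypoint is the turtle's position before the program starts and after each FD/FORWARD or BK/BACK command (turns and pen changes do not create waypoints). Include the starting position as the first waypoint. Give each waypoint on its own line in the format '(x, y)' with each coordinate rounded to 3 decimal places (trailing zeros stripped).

Executing turtle program step by step:
Start: pos=(0,0), heading=0, pen down
FD 20: (0,0) -> (20,0) [heading=0, draw]
LT 270: heading 0 -> 270
FD 12: (20,0) -> (20,-12) [heading=270, draw]
RT 90: heading 270 -> 180
FD 5: (20,-12) -> (15,-12) [heading=180, draw]
FD 15: (15,-12) -> (0,-12) [heading=180, draw]
Final: pos=(0,-12), heading=180, 4 segment(s) drawn
Waypoints (5 total):
(0, 0)
(20, 0)
(20, -12)
(15, -12)
(0, -12)

Answer: (0, 0)
(20, 0)
(20, -12)
(15, -12)
(0, -12)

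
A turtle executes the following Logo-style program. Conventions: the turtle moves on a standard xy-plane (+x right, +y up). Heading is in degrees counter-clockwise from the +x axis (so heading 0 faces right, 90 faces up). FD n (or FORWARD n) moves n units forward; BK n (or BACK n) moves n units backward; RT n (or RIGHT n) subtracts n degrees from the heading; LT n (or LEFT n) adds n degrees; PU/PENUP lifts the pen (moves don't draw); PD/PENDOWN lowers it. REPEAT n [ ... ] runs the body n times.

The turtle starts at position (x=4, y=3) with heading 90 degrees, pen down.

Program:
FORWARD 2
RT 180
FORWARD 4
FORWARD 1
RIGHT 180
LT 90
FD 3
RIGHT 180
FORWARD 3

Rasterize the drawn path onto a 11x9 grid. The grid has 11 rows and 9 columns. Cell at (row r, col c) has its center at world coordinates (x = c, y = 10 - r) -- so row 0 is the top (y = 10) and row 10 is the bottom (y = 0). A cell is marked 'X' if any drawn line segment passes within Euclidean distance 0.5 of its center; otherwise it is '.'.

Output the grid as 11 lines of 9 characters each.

Answer: .........
.........
.........
.........
.........
....X....
....X....
....X....
....X....
....X....
.XXXX....

Derivation:
Segment 0: (4,3) -> (4,5)
Segment 1: (4,5) -> (4,1)
Segment 2: (4,1) -> (4,0)
Segment 3: (4,0) -> (1,-0)
Segment 4: (1,-0) -> (4,0)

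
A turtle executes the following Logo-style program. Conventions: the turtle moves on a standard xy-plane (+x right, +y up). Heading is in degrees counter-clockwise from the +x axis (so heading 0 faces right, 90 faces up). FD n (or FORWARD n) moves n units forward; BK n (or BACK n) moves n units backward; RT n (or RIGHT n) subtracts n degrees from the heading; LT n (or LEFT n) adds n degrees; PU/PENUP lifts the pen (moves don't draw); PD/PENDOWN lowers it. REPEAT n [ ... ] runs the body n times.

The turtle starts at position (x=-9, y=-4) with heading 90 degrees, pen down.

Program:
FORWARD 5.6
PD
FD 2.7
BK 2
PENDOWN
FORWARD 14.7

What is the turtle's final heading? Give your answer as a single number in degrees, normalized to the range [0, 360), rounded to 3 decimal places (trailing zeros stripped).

Answer: 90

Derivation:
Executing turtle program step by step:
Start: pos=(-9,-4), heading=90, pen down
FD 5.6: (-9,-4) -> (-9,1.6) [heading=90, draw]
PD: pen down
FD 2.7: (-9,1.6) -> (-9,4.3) [heading=90, draw]
BK 2: (-9,4.3) -> (-9,2.3) [heading=90, draw]
PD: pen down
FD 14.7: (-9,2.3) -> (-9,17) [heading=90, draw]
Final: pos=(-9,17), heading=90, 4 segment(s) drawn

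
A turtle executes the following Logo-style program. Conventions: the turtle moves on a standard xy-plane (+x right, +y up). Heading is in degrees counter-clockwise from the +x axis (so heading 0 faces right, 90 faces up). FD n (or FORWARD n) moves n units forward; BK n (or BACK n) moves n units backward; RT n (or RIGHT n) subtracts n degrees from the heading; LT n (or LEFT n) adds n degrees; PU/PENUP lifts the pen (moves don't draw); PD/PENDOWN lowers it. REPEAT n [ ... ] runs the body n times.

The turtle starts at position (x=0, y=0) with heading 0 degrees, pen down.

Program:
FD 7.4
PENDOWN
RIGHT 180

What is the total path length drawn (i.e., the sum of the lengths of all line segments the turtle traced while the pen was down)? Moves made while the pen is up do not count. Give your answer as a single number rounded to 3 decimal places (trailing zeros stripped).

Answer: 7.4

Derivation:
Executing turtle program step by step:
Start: pos=(0,0), heading=0, pen down
FD 7.4: (0,0) -> (7.4,0) [heading=0, draw]
PD: pen down
RT 180: heading 0 -> 180
Final: pos=(7.4,0), heading=180, 1 segment(s) drawn

Segment lengths:
  seg 1: (0,0) -> (7.4,0), length = 7.4
Total = 7.4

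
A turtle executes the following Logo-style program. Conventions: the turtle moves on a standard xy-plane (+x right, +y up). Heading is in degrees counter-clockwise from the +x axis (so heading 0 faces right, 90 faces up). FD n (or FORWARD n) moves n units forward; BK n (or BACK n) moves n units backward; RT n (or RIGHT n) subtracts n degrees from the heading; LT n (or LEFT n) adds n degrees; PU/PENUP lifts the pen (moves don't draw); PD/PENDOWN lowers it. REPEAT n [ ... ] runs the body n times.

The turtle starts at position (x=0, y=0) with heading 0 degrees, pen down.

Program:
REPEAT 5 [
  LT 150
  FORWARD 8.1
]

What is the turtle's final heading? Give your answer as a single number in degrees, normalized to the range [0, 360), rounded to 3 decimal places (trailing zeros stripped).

Executing turtle program step by step:
Start: pos=(0,0), heading=0, pen down
REPEAT 5 [
  -- iteration 1/5 --
  LT 150: heading 0 -> 150
  FD 8.1: (0,0) -> (-7.015,4.05) [heading=150, draw]
  -- iteration 2/5 --
  LT 150: heading 150 -> 300
  FD 8.1: (-7.015,4.05) -> (-2.965,-2.965) [heading=300, draw]
  -- iteration 3/5 --
  LT 150: heading 300 -> 90
  FD 8.1: (-2.965,-2.965) -> (-2.965,5.135) [heading=90, draw]
  -- iteration 4/5 --
  LT 150: heading 90 -> 240
  FD 8.1: (-2.965,5.135) -> (-7.015,-1.88) [heading=240, draw]
  -- iteration 5/5 --
  LT 150: heading 240 -> 30
  FD 8.1: (-7.015,-1.88) -> (0,2.17) [heading=30, draw]
]
Final: pos=(0,2.17), heading=30, 5 segment(s) drawn

Answer: 30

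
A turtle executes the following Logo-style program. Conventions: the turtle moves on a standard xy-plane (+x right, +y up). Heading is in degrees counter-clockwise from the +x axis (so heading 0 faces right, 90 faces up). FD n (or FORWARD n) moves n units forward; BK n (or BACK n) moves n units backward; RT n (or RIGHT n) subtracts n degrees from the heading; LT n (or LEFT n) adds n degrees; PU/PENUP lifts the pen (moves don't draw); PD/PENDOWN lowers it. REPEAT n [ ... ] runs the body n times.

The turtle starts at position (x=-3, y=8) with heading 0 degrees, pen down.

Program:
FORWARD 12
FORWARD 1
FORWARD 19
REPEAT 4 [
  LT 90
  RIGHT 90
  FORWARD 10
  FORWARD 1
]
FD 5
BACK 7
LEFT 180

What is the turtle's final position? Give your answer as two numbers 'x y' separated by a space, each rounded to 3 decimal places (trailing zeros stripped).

Executing turtle program step by step:
Start: pos=(-3,8), heading=0, pen down
FD 12: (-3,8) -> (9,8) [heading=0, draw]
FD 1: (9,8) -> (10,8) [heading=0, draw]
FD 19: (10,8) -> (29,8) [heading=0, draw]
REPEAT 4 [
  -- iteration 1/4 --
  LT 90: heading 0 -> 90
  RT 90: heading 90 -> 0
  FD 10: (29,8) -> (39,8) [heading=0, draw]
  FD 1: (39,8) -> (40,8) [heading=0, draw]
  -- iteration 2/4 --
  LT 90: heading 0 -> 90
  RT 90: heading 90 -> 0
  FD 10: (40,8) -> (50,8) [heading=0, draw]
  FD 1: (50,8) -> (51,8) [heading=0, draw]
  -- iteration 3/4 --
  LT 90: heading 0 -> 90
  RT 90: heading 90 -> 0
  FD 10: (51,8) -> (61,8) [heading=0, draw]
  FD 1: (61,8) -> (62,8) [heading=0, draw]
  -- iteration 4/4 --
  LT 90: heading 0 -> 90
  RT 90: heading 90 -> 0
  FD 10: (62,8) -> (72,8) [heading=0, draw]
  FD 1: (72,8) -> (73,8) [heading=0, draw]
]
FD 5: (73,8) -> (78,8) [heading=0, draw]
BK 7: (78,8) -> (71,8) [heading=0, draw]
LT 180: heading 0 -> 180
Final: pos=(71,8), heading=180, 13 segment(s) drawn

Answer: 71 8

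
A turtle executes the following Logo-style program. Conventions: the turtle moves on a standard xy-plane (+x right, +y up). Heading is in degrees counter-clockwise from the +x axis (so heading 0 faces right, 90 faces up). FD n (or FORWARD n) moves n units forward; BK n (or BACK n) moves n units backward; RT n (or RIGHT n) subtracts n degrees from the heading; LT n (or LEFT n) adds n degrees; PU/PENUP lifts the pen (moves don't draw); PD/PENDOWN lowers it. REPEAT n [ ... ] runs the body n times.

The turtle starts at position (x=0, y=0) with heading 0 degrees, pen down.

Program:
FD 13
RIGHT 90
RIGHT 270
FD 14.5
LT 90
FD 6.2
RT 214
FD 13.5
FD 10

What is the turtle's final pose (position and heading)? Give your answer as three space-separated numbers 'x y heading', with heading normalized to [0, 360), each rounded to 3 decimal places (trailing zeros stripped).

Answer: 14.359 -13.282 236

Derivation:
Executing turtle program step by step:
Start: pos=(0,0), heading=0, pen down
FD 13: (0,0) -> (13,0) [heading=0, draw]
RT 90: heading 0 -> 270
RT 270: heading 270 -> 0
FD 14.5: (13,0) -> (27.5,0) [heading=0, draw]
LT 90: heading 0 -> 90
FD 6.2: (27.5,0) -> (27.5,6.2) [heading=90, draw]
RT 214: heading 90 -> 236
FD 13.5: (27.5,6.2) -> (19.951,-4.992) [heading=236, draw]
FD 10: (19.951,-4.992) -> (14.359,-13.282) [heading=236, draw]
Final: pos=(14.359,-13.282), heading=236, 5 segment(s) drawn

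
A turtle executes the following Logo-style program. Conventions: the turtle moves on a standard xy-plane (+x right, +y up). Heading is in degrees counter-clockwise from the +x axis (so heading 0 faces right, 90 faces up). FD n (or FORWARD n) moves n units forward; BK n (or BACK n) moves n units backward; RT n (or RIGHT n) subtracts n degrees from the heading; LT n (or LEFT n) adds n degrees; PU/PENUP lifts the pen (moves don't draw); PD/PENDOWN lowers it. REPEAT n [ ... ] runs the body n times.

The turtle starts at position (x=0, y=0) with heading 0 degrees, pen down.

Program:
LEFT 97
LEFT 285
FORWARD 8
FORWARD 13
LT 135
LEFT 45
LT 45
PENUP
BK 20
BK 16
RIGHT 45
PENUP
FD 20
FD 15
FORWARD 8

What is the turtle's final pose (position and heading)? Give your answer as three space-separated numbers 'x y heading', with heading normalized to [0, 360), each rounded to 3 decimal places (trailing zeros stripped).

Executing turtle program step by step:
Start: pos=(0,0), heading=0, pen down
LT 97: heading 0 -> 97
LT 285: heading 97 -> 22
FD 8: (0,0) -> (7.417,2.997) [heading=22, draw]
FD 13: (7.417,2.997) -> (19.471,7.867) [heading=22, draw]
LT 135: heading 22 -> 157
LT 45: heading 157 -> 202
LT 45: heading 202 -> 247
PU: pen up
BK 20: (19.471,7.867) -> (27.285,26.277) [heading=247, move]
BK 16: (27.285,26.277) -> (33.537,41.005) [heading=247, move]
RT 45: heading 247 -> 202
PU: pen up
FD 20: (33.537,41.005) -> (14.994,33.513) [heading=202, move]
FD 15: (14.994,33.513) -> (1.086,27.894) [heading=202, move]
FD 8: (1.086,27.894) -> (-6.332,24.897) [heading=202, move]
Final: pos=(-6.332,24.897), heading=202, 2 segment(s) drawn

Answer: -6.332 24.897 202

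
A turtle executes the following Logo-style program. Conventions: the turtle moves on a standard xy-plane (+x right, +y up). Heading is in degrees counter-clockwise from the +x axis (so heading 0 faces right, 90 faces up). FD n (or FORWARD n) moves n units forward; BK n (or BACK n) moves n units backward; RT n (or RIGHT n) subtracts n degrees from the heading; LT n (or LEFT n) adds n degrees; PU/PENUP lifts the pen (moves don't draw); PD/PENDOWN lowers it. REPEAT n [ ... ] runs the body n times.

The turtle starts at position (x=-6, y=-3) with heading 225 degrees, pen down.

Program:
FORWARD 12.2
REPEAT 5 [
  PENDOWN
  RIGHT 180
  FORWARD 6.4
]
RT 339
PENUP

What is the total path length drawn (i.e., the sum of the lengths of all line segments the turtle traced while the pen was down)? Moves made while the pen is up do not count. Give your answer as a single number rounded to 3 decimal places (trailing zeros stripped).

Answer: 44.2

Derivation:
Executing turtle program step by step:
Start: pos=(-6,-3), heading=225, pen down
FD 12.2: (-6,-3) -> (-14.627,-11.627) [heading=225, draw]
REPEAT 5 [
  -- iteration 1/5 --
  PD: pen down
  RT 180: heading 225 -> 45
  FD 6.4: (-14.627,-11.627) -> (-10.101,-7.101) [heading=45, draw]
  -- iteration 2/5 --
  PD: pen down
  RT 180: heading 45 -> 225
  FD 6.4: (-10.101,-7.101) -> (-14.627,-11.627) [heading=225, draw]
  -- iteration 3/5 --
  PD: pen down
  RT 180: heading 225 -> 45
  FD 6.4: (-14.627,-11.627) -> (-10.101,-7.101) [heading=45, draw]
  -- iteration 4/5 --
  PD: pen down
  RT 180: heading 45 -> 225
  FD 6.4: (-10.101,-7.101) -> (-14.627,-11.627) [heading=225, draw]
  -- iteration 5/5 --
  PD: pen down
  RT 180: heading 225 -> 45
  FD 6.4: (-14.627,-11.627) -> (-10.101,-7.101) [heading=45, draw]
]
RT 339: heading 45 -> 66
PU: pen up
Final: pos=(-10.101,-7.101), heading=66, 6 segment(s) drawn

Segment lengths:
  seg 1: (-6,-3) -> (-14.627,-11.627), length = 12.2
  seg 2: (-14.627,-11.627) -> (-10.101,-7.101), length = 6.4
  seg 3: (-10.101,-7.101) -> (-14.627,-11.627), length = 6.4
  seg 4: (-14.627,-11.627) -> (-10.101,-7.101), length = 6.4
  seg 5: (-10.101,-7.101) -> (-14.627,-11.627), length = 6.4
  seg 6: (-14.627,-11.627) -> (-10.101,-7.101), length = 6.4
Total = 44.2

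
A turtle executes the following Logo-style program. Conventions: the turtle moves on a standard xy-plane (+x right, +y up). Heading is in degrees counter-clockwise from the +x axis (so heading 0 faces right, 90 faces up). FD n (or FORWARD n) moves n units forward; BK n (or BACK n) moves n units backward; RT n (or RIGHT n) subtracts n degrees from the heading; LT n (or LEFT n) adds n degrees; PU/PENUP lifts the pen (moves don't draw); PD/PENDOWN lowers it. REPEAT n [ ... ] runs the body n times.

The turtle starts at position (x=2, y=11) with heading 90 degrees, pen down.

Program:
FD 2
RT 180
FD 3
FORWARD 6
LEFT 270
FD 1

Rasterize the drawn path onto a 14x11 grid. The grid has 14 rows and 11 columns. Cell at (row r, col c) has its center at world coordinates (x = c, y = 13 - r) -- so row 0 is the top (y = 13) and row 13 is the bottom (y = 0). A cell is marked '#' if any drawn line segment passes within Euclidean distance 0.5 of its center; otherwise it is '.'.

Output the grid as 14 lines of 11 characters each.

Answer: ..#........
..#........
..#........
..#........
..#........
..#........
..#........
..#........
..#........
.##........
...........
...........
...........
...........

Derivation:
Segment 0: (2,11) -> (2,13)
Segment 1: (2,13) -> (2,10)
Segment 2: (2,10) -> (2,4)
Segment 3: (2,4) -> (1,4)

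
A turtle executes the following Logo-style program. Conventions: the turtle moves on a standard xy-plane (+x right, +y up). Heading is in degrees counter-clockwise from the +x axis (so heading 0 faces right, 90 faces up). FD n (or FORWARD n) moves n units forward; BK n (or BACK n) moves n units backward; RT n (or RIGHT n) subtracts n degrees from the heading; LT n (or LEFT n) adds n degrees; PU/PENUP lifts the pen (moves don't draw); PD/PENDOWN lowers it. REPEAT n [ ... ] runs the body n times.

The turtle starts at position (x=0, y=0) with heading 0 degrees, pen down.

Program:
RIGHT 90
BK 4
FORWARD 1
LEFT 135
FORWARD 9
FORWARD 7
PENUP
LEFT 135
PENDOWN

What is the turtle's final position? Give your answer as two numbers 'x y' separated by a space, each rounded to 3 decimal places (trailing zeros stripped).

Answer: 11.314 14.314

Derivation:
Executing turtle program step by step:
Start: pos=(0,0), heading=0, pen down
RT 90: heading 0 -> 270
BK 4: (0,0) -> (0,4) [heading=270, draw]
FD 1: (0,4) -> (0,3) [heading=270, draw]
LT 135: heading 270 -> 45
FD 9: (0,3) -> (6.364,9.364) [heading=45, draw]
FD 7: (6.364,9.364) -> (11.314,14.314) [heading=45, draw]
PU: pen up
LT 135: heading 45 -> 180
PD: pen down
Final: pos=(11.314,14.314), heading=180, 4 segment(s) drawn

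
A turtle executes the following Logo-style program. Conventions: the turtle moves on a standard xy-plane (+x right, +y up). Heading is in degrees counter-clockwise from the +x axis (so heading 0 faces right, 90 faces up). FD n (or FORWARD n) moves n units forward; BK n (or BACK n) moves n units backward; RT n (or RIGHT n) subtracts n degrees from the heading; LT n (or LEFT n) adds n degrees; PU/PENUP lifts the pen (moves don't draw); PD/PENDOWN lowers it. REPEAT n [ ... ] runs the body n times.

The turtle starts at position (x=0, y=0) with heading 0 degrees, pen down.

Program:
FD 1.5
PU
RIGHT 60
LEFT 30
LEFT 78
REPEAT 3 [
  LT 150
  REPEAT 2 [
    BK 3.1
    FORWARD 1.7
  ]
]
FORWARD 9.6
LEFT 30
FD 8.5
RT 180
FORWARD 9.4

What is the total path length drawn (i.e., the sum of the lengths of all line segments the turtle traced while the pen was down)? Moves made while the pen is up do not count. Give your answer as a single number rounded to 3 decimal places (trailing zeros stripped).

Executing turtle program step by step:
Start: pos=(0,0), heading=0, pen down
FD 1.5: (0,0) -> (1.5,0) [heading=0, draw]
PU: pen up
RT 60: heading 0 -> 300
LT 30: heading 300 -> 330
LT 78: heading 330 -> 48
REPEAT 3 [
  -- iteration 1/3 --
  LT 150: heading 48 -> 198
  REPEAT 2 [
    -- iteration 1/2 --
    BK 3.1: (1.5,0) -> (4.448,0.958) [heading=198, move]
    FD 1.7: (4.448,0.958) -> (2.831,0.433) [heading=198, move]
    -- iteration 2/2 --
    BK 3.1: (2.831,0.433) -> (5.78,1.391) [heading=198, move]
    FD 1.7: (5.78,1.391) -> (4.163,0.865) [heading=198, move]
  ]
  -- iteration 2/3 --
  LT 150: heading 198 -> 348
  REPEAT 2 [
    -- iteration 1/2 --
    BK 3.1: (4.163,0.865) -> (1.131,1.51) [heading=348, move]
    FD 1.7: (1.131,1.51) -> (2.794,1.156) [heading=348, move]
    -- iteration 2/2 --
    BK 3.1: (2.794,1.156) -> (-0.239,1.801) [heading=348, move]
    FD 1.7: (-0.239,1.801) -> (1.424,1.447) [heading=348, move]
  ]
  -- iteration 3/3 --
  LT 150: heading 348 -> 138
  REPEAT 2 [
    -- iteration 1/2 --
    BK 3.1: (1.424,1.447) -> (3.728,-0.627) [heading=138, move]
    FD 1.7: (3.728,-0.627) -> (2.465,0.511) [heading=138, move]
    -- iteration 2/2 --
    BK 3.1: (2.465,0.511) -> (4.768,-1.564) [heading=138, move]
    FD 1.7: (4.768,-1.564) -> (3.505,-0.426) [heading=138, move]
  ]
]
FD 9.6: (3.505,-0.426) -> (-3.629,5.997) [heading=138, move]
LT 30: heading 138 -> 168
FD 8.5: (-3.629,5.997) -> (-11.943,7.765) [heading=168, move]
RT 180: heading 168 -> 348
FD 9.4: (-11.943,7.765) -> (-2.749,5.81) [heading=348, move]
Final: pos=(-2.749,5.81), heading=348, 1 segment(s) drawn

Segment lengths:
  seg 1: (0,0) -> (1.5,0), length = 1.5
Total = 1.5

Answer: 1.5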